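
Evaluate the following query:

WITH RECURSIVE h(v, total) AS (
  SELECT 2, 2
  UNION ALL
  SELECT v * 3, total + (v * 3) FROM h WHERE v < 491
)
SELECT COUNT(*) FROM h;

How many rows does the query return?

Base: v=2, total=2.
Iteration 1: 2 < 491 holds -> v = 2 * 3 = 6, total = 2 + 6 = 8.
Iteration 2: 6 < 491 holds -> v = 6 * 3 = 18, total = 8 + 18 = 26.
Iteration 3: 18 < 491 holds -> v = 18 * 3 = 54, total = 26 + 54 = 80.
Iteration 4: 54 < 491 holds -> v = 54 * 3 = 162, total = 80 + 162 = 242.
Iteration 5: 162 < 491 holds -> v = 162 * 3 = 486, total = 242 + 486 = 728.
Iteration 6: 486 < 491 holds -> v = 486 * 3 = 1458, total = 728 + 1458 = 2186.
Iteration 7: 1458 < 491 fails; recursion stops.
Total rows emitted: 7.

7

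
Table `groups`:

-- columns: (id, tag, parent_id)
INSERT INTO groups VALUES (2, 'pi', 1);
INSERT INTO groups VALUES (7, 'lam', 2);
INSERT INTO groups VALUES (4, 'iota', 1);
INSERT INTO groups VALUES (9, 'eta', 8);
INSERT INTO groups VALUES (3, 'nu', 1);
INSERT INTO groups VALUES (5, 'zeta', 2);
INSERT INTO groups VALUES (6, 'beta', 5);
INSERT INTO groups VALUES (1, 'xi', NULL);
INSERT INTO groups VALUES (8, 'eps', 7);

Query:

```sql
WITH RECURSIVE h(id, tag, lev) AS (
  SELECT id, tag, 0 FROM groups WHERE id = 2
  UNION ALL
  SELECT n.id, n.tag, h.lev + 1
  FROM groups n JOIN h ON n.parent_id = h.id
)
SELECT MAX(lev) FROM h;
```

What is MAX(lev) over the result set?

Base: id=2 (pi) at lev 0.
Iteration 1: rows with parent_id in {2} -> zeta (id 5, lev 1), lam (id 7, lev 1).
Iteration 2: rows with parent_id in {5,7} -> beta (id 6, lev 2), eps (id 8, lev 2).
Iteration 3: rows with parent_id in {6,8} -> eta (id 9, lev 3).
Iteration 4: no rows with parent_id in {9}; recursion stops.
lev values: 0, 1, 1, 2, 2, 3; the maximum is 3.

3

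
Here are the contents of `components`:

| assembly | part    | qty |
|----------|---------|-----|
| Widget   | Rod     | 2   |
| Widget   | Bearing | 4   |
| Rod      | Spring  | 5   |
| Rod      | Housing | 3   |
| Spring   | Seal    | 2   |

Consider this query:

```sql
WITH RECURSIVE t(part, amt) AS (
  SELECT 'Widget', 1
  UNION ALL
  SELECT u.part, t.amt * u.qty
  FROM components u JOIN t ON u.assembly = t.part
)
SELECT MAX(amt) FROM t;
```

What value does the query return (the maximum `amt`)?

20

Base: (Widget, amt=1).
Iteration 1: components of {Widget} -> Bearing = 1*4 = 4, Rod = 1*2 = 2.
Iteration 2: components of {Bearing,Rod} -> Housing = 2*3 = 6, Spring = 2*5 = 10.
Iteration 3: components of {Housing,Spring} -> Seal = 10*2 = 20.
Iteration 4: no further components; recursion stops.
amt values: 1, 2, 4, 10, 6, 20; the maximum is 20.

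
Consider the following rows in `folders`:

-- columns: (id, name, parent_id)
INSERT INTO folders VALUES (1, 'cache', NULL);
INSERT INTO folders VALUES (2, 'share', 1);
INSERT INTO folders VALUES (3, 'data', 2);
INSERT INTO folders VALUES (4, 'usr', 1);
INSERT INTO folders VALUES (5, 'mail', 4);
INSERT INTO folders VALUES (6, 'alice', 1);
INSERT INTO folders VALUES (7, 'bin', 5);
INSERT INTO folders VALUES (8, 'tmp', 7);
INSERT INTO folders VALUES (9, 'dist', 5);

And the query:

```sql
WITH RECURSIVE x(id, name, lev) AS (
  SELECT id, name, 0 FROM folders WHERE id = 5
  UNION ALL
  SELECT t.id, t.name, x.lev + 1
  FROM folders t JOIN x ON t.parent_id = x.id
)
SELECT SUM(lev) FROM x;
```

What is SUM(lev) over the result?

Base: id=5 (mail) at lev 0.
Iteration 1: rows with parent_id in {5} -> bin (id 7, lev 1), dist (id 9, lev 1).
Iteration 2: rows with parent_id in {7,9} -> tmp (id 8, lev 2).
Iteration 3: no rows with parent_id in {8}; recursion stops.
SUM(lev) = 0 + 1 + 1 + 2 = 4.

4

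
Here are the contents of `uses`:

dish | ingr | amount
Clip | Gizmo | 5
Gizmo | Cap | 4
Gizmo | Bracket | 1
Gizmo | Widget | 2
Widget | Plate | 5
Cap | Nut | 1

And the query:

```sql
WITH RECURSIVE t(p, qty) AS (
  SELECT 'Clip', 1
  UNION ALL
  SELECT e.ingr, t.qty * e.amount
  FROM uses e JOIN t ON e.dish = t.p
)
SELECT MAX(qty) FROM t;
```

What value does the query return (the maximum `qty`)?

50

Base: (Clip, qty=1).
Iteration 1: components of {Clip} -> Gizmo = 1*5 = 5.
Iteration 2: components of {Gizmo} -> Bracket = 5*1 = 5, Cap = 5*4 = 20, Widget = 5*2 = 10.
Iteration 3: components of {Bracket,Cap,Widget} -> Nut = 20*1 = 20, Plate = 10*5 = 50.
Iteration 4: no further components; recursion stops.
qty values: 1, 5, 20, 5, 10, 20, 50; the maximum is 50.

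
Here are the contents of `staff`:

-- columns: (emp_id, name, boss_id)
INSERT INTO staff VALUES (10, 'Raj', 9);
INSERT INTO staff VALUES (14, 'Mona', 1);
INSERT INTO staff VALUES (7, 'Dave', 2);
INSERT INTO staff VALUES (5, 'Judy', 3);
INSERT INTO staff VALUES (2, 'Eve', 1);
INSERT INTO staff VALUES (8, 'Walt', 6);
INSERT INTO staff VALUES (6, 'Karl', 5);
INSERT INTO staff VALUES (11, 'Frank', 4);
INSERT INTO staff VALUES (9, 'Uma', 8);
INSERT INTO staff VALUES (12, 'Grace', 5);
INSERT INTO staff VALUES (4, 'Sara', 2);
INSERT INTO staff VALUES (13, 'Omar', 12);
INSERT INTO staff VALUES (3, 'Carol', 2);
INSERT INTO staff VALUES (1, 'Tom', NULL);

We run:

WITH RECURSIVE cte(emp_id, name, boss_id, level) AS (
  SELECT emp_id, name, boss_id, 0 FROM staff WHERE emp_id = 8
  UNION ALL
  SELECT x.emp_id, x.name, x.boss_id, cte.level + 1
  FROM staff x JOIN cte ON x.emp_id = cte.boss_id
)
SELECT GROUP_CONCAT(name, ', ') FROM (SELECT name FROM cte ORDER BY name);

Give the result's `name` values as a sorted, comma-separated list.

Carol, Eve, Judy, Karl, Tom, Walt

Base: emp_id=8 (Walt), boss_id=6, level 0.
Iteration 1: join on emp_id=6 -> Karl (id 6, boss_id=5, level 1).
Iteration 2: join on emp_id=5 -> Judy (id 5, boss_id=3, level 2).
Iteration 3: join on emp_id=3 -> Carol (id 3, boss_id=2, level 3).
Iteration 4: join on emp_id=2 -> Eve (id 2, boss_id=1, level 4).
Iteration 5: join on emp_id=1 -> Tom (id 1, boss_id=NULL, level 5).
Iteration 6: boss_id is NULL; no match; recursion stops.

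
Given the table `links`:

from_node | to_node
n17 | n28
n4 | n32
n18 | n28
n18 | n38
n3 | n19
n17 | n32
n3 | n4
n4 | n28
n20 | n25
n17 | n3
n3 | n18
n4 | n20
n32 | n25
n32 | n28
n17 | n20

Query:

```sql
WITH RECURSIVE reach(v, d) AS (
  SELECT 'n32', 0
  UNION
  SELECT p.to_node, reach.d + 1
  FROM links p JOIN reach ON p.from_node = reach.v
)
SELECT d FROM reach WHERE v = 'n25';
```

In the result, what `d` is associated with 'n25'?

Base: (n32, d=0).
Iteration 1: edges from {n32} -> (n25, d=1), (n28, d=1).
Iteration 2: no outgoing edges from {n25,n28}; recursion stops.

1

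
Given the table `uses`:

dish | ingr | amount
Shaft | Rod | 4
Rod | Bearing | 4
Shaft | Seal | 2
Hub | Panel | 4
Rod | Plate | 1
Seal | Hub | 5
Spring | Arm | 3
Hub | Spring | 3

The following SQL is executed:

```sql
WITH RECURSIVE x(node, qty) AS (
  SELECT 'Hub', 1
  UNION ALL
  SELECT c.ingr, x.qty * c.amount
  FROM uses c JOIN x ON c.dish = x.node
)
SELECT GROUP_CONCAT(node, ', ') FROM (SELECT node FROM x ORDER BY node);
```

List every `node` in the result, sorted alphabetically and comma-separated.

Base: (Hub, qty=1).
Iteration 1: components of {Hub} -> Panel = 1*4 = 4, Spring = 1*3 = 3.
Iteration 2: components of {Panel,Spring} -> Arm = 3*3 = 9.
Iteration 3: no further components; recursion stops.

Arm, Hub, Panel, Spring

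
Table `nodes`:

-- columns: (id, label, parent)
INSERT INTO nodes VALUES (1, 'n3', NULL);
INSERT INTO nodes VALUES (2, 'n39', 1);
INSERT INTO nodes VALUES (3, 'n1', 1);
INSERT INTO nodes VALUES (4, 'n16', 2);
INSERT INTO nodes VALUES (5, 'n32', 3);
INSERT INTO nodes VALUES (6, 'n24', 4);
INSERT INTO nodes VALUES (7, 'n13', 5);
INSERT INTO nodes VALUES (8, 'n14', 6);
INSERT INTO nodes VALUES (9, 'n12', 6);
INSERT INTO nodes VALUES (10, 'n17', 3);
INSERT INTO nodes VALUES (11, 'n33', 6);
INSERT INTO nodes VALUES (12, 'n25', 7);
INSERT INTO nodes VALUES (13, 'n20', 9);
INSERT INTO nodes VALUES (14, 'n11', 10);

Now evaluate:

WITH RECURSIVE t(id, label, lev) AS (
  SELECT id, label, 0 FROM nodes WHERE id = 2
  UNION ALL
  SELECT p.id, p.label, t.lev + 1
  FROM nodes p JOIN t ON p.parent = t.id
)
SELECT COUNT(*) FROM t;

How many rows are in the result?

7

Base: id=2 (n39) at lev 0.
Iteration 1: rows with parent in {2} -> n16 (id 4, lev 1).
Iteration 2: rows with parent in {4} -> n24 (id 6, lev 2).
Iteration 3: rows with parent in {6} -> n14 (id 8, lev 3), n12 (id 9, lev 3), n33 (id 11, lev 3).
Iteration 4: rows with parent in {8,9,11} -> n20 (id 13, lev 4).
Iteration 5: no rows with parent in {13}; recursion stops.
Total rows emitted: 7.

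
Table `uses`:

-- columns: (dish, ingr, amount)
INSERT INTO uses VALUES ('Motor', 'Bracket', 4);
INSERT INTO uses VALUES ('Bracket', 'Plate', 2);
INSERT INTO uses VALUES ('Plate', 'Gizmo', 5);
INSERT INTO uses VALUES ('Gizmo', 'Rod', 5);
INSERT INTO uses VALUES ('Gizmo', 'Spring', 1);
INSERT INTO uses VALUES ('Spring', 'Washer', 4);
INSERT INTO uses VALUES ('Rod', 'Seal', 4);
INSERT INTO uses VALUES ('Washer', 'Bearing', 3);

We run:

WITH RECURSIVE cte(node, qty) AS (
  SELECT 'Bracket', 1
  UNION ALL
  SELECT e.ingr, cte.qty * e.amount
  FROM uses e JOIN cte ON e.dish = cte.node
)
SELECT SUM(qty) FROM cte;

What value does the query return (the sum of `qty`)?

Base: (Bracket, qty=1).
Iteration 1: components of {Bracket} -> Plate = 1*2 = 2.
Iteration 2: components of {Plate} -> Gizmo = 2*5 = 10.
Iteration 3: components of {Gizmo} -> Rod = 10*5 = 50, Spring = 10*1 = 10.
Iteration 4: components of {Rod,Spring} -> Seal = 50*4 = 200, Washer = 10*4 = 40.
Iteration 5: components of {Seal,Washer} -> Bearing = 40*3 = 120.
Iteration 6: no further components; recursion stops.
SUM(qty) = 1 + 2 + 10 + 50 + 10 + 200 + 40 + 120 = 433.

433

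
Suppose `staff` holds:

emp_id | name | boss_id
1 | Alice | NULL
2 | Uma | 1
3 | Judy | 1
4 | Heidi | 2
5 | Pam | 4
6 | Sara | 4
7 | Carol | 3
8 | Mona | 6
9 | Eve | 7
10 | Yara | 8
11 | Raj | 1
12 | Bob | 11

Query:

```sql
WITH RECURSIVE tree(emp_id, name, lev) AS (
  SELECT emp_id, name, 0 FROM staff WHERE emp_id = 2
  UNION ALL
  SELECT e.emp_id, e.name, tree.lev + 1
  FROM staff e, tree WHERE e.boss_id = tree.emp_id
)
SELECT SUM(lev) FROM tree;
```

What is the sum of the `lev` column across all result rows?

12

Base: emp_id=2 (Uma) at lev 0.
Iteration 1: rows with boss_id in {2} -> Heidi (id 4, lev 1).
Iteration 2: rows with boss_id in {4} -> Pam (id 5, lev 2), Sara (id 6, lev 2).
Iteration 3: rows with boss_id in {5,6} -> Mona (id 8, lev 3).
Iteration 4: rows with boss_id in {8} -> Yara (id 10, lev 4).
Iteration 5: no rows with boss_id in {10}; recursion stops.
SUM(lev) = 0 + 1 + 2 + 2 + 3 + 4 = 12.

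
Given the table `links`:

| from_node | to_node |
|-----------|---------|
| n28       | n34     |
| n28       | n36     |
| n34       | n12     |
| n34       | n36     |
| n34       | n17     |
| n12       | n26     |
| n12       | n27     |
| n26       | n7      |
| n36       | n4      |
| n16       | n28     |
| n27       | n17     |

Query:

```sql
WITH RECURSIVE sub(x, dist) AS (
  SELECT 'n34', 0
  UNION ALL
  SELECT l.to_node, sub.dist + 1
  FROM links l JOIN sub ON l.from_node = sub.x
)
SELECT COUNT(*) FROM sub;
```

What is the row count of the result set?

Base: (n34, dist=0).
Iteration 1: edges from {n34} -> (n12, dist=1), (n17, dist=1), (n36, dist=1).
Iteration 2: edges from {n12,n17,n36} -> (n26, dist=2), (n27, dist=2), (n4, dist=2).
Iteration 3: edges from {n26,n27,n4} -> (n17, dist=3), (n7, dist=3).
Iteration 4: no outgoing edges from {n17,n7}; recursion stops.
Total rows emitted: 9.

9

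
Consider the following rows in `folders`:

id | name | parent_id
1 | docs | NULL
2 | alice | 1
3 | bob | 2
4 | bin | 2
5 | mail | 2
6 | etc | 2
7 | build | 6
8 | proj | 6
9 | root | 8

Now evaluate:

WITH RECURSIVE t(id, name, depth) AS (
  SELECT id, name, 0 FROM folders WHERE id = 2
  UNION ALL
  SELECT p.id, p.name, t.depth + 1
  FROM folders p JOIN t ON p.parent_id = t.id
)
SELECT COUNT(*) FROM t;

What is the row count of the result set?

8

Base: id=2 (alice) at depth 0.
Iteration 1: rows with parent_id in {2} -> bob (id 3, depth 1), bin (id 4, depth 1), mail (id 5, depth 1), etc (id 6, depth 1).
Iteration 2: rows with parent_id in {3,4,5,6} -> build (id 7, depth 2), proj (id 8, depth 2).
Iteration 3: rows with parent_id in {7,8} -> root (id 9, depth 3).
Iteration 4: no rows with parent_id in {9}; recursion stops.
Total rows emitted: 8.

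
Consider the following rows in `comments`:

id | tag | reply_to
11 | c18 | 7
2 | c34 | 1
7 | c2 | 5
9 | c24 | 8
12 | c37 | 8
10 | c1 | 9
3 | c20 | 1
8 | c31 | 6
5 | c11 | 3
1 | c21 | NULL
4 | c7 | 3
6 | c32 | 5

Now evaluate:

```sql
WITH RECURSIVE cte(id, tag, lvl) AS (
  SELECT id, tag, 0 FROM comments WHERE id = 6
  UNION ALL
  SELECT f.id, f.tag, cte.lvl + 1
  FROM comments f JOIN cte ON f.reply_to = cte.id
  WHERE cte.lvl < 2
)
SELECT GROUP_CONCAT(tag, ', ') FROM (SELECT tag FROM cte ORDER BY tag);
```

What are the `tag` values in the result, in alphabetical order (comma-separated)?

c24, c31, c32, c37

Base: id=6 (c32) at lvl 0.
Iteration 1: rows with reply_to in {6} -> c31 (id 8, lvl 1).
Iteration 2: rows with reply_to in {8} -> c24 (id 9, lvl 2), c37 (id 12, lvl 2).
Iteration 3: lvl < 2 fails for all current rows; recursion stops.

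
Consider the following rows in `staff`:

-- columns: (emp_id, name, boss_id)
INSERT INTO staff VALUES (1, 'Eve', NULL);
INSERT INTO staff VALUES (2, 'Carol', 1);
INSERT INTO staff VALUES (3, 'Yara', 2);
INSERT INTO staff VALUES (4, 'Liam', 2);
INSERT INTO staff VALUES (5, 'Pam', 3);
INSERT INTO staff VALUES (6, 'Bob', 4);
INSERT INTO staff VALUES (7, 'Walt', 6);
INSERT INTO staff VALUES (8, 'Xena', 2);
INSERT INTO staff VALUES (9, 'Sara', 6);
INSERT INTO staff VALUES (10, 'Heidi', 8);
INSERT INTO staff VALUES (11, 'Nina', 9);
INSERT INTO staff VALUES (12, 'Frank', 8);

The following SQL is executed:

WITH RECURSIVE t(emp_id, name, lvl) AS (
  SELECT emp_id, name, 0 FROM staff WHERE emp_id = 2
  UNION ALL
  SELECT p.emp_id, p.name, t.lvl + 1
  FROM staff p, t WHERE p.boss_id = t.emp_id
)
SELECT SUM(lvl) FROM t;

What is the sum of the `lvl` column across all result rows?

Base: emp_id=2 (Carol) at lvl 0.
Iteration 1: rows with boss_id in {2} -> Yara (id 3, lvl 1), Liam (id 4, lvl 1), Xena (id 8, lvl 1).
Iteration 2: rows with boss_id in {3,4,8} -> Pam (id 5, lvl 2), Bob (id 6, lvl 2), Heidi (id 10, lvl 2), Frank (id 12, lvl 2).
Iteration 3: rows with boss_id in {5,6,10,12} -> Walt (id 7, lvl 3), Sara (id 9, lvl 3).
Iteration 4: rows with boss_id in {7,9} -> Nina (id 11, lvl 4).
Iteration 5: no rows with boss_id in {11}; recursion stops.
SUM(lvl) = 0 + 1 + 1 + 1 + 2 + 2 + 2 + 2 + 3 + 3 + 4 = 21.

21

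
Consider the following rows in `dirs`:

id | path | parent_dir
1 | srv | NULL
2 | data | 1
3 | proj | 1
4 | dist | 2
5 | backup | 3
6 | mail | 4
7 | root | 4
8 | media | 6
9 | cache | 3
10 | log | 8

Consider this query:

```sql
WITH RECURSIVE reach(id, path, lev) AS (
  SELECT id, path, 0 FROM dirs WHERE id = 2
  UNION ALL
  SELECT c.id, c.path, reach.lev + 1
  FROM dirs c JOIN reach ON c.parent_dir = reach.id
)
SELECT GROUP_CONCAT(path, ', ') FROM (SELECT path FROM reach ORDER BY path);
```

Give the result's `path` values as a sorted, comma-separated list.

data, dist, log, mail, media, root

Base: id=2 (data) at lev 0.
Iteration 1: rows with parent_dir in {2} -> dist (id 4, lev 1).
Iteration 2: rows with parent_dir in {4} -> mail (id 6, lev 2), root (id 7, lev 2).
Iteration 3: rows with parent_dir in {6,7} -> media (id 8, lev 3).
Iteration 4: rows with parent_dir in {8} -> log (id 10, lev 4).
Iteration 5: no rows with parent_dir in {10}; recursion stops.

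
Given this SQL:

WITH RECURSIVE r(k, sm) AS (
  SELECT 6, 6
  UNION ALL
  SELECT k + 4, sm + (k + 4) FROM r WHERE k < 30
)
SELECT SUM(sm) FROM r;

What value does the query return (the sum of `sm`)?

392

Base: k=6, sm=6.
Iteration 1: 6 < 30 holds -> k = 6 + 4 = 10, sm = 6 + 10 = 16.
Iteration 2: 10 < 30 holds -> k = 10 + 4 = 14, sm = 16 + 14 = 30.
Iteration 3: 14 < 30 holds -> k = 14 + 4 = 18, sm = 30 + 18 = 48.
Iteration 4: 18 < 30 holds -> k = 18 + 4 = 22, sm = 48 + 22 = 70.
Iteration 5: 22 < 30 holds -> k = 22 + 4 = 26, sm = 70 + 26 = 96.
Iteration 6: 26 < 30 holds -> k = 26 + 4 = 30, sm = 96 + 30 = 126.
Iteration 7: 30 < 30 fails; recursion stops.
SUM(sm) = 6 + 16 + 30 + 48 + 70 + 96 + 126 = 392.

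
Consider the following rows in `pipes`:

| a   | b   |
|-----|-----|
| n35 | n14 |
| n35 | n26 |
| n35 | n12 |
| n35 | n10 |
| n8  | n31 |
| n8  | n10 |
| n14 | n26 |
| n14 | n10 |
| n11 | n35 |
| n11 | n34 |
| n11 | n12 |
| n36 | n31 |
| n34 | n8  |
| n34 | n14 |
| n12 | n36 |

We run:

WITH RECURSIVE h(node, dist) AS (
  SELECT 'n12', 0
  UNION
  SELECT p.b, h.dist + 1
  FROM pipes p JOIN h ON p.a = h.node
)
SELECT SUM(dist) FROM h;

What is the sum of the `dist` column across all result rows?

Base: (n12, dist=0).
Iteration 1: edges from {n12} -> (n36, dist=1).
Iteration 2: edges from {n36} -> (n31, dist=2).
Iteration 3: no outgoing edges from {n31}; recursion stops.
SUM(dist) = 0 + 1 + 2 = 3.

3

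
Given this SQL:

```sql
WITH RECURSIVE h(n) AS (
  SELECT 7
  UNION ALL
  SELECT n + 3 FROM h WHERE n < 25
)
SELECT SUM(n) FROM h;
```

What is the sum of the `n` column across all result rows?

112

Base: n=7.
Iteration 1: 7 < 25 holds -> n = 7 + 3 = 10.
Iteration 2: 10 < 25 holds -> n = 10 + 3 = 13.
Iteration 3: 13 < 25 holds -> n = 13 + 3 = 16.
Iteration 4: 16 < 25 holds -> n = 16 + 3 = 19.
Iteration 5: 19 < 25 holds -> n = 19 + 3 = 22.
Iteration 6: 22 < 25 holds -> n = 22 + 3 = 25.
Iteration 7: 25 < 25 fails; recursion stops.
SUM(n) = 7 + 10 + 13 + 16 + 19 + 22 + 25 = 112.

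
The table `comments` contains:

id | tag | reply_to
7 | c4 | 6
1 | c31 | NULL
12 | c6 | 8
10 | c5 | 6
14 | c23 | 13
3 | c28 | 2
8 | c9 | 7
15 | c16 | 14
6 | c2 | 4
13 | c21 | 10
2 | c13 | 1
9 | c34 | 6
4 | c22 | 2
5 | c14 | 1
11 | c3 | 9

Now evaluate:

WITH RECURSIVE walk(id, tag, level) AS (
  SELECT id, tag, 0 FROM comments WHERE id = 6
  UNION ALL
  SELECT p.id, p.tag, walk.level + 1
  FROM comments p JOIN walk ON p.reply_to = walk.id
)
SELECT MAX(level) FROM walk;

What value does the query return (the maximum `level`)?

Base: id=6 (c2) at level 0.
Iteration 1: rows with reply_to in {6} -> c4 (id 7, level 1), c34 (id 9, level 1), c5 (id 10, level 1).
Iteration 2: rows with reply_to in {7,9,10} -> c9 (id 8, level 2), c3 (id 11, level 2), c21 (id 13, level 2).
Iteration 3: rows with reply_to in {8,11,13} -> c6 (id 12, level 3), c23 (id 14, level 3).
Iteration 4: rows with reply_to in {12,14} -> c16 (id 15, level 4).
Iteration 5: no rows with reply_to in {15}; recursion stops.
level values: 0, 1, 1, 1, 2, 2, 2, 3, 3, 4; the maximum is 4.

4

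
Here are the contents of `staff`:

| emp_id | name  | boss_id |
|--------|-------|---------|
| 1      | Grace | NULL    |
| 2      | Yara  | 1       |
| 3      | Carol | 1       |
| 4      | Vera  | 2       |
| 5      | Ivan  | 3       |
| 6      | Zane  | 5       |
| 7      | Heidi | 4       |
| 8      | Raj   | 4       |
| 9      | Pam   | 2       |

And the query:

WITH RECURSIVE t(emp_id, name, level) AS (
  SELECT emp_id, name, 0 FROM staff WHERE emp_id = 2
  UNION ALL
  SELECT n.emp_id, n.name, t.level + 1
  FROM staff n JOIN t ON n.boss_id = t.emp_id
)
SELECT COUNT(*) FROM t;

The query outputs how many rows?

Base: emp_id=2 (Yara) at level 0.
Iteration 1: rows with boss_id in {2} -> Vera (id 4, level 1), Pam (id 9, level 1).
Iteration 2: rows with boss_id in {4,9} -> Heidi (id 7, level 2), Raj (id 8, level 2).
Iteration 3: no rows with boss_id in {7,8}; recursion stops.
Total rows emitted: 5.

5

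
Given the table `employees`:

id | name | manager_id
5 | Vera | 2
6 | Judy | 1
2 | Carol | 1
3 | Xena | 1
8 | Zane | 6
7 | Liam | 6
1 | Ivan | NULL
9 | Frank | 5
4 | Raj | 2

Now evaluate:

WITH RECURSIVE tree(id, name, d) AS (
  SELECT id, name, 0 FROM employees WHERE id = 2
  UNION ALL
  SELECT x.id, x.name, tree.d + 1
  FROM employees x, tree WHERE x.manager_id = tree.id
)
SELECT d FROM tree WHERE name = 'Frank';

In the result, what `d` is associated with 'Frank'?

2

Base: id=2 (Carol) at d 0.
Iteration 1: rows with manager_id in {2} -> Raj (id 4, d 1), Vera (id 5, d 1).
Iteration 2: rows with manager_id in {4,5} -> Frank (id 9, d 2).
Iteration 3: no rows with manager_id in {9}; recursion stops.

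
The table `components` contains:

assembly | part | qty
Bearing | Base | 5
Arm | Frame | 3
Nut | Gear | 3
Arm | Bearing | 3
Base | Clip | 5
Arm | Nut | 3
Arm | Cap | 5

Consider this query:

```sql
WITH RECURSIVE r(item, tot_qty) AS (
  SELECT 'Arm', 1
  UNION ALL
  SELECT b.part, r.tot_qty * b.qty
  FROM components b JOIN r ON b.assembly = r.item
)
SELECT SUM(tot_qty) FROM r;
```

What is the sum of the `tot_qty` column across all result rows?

Base: (Arm, tot_qty=1).
Iteration 1: components of {Arm} -> Bearing = 1*3 = 3, Cap = 1*5 = 5, Frame = 1*3 = 3, Nut = 1*3 = 3.
Iteration 2: components of {Bearing,Cap,Frame,Nut} -> Base = 3*5 = 15, Gear = 3*3 = 9.
Iteration 3: components of {Base,Gear} -> Clip = 15*5 = 75.
Iteration 4: no further components; recursion stops.
SUM(tot_qty) = 1 + 3 + 3 + 5 + 3 + 15 + 9 + 75 = 114.

114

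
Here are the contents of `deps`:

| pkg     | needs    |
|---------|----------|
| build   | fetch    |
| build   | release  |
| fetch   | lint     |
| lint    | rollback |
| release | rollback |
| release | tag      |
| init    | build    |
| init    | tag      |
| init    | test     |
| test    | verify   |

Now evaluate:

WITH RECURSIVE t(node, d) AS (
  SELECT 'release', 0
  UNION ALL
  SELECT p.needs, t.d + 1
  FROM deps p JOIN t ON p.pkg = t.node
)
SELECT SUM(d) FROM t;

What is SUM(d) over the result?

2

Base: (release, d=0).
Iteration 1: edges from {release} -> (rollback, d=1), (tag, d=1).
Iteration 2: no outgoing edges from {rollback,tag}; recursion stops.
SUM(d) = 0 + 1 + 1 = 2.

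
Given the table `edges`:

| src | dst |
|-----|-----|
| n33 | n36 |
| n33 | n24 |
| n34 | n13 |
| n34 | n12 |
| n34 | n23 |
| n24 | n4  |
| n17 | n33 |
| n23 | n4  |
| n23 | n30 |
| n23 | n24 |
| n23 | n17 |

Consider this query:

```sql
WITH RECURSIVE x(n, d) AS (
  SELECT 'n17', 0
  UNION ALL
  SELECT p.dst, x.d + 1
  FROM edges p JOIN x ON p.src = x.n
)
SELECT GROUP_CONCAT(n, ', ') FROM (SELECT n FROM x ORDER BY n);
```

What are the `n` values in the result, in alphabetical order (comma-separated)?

Base: (n17, d=0).
Iteration 1: edges from {n17} -> (n33, d=1).
Iteration 2: edges from {n33} -> (n24, d=2), (n36, d=2).
Iteration 3: edges from {n24,n36} -> (n4, d=3).
Iteration 4: no outgoing edges from {n4}; recursion stops.

n17, n24, n33, n36, n4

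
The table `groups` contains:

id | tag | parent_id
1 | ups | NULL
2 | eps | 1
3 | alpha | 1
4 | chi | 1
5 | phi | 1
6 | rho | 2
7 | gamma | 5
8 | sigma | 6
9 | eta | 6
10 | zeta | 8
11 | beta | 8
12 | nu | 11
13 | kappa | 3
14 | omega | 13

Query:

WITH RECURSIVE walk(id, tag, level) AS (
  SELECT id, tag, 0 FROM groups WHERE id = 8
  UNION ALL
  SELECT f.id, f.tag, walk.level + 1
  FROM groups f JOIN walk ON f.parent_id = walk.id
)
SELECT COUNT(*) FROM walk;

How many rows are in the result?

Base: id=8 (sigma) at level 0.
Iteration 1: rows with parent_id in {8} -> zeta (id 10, level 1), beta (id 11, level 1).
Iteration 2: rows with parent_id in {10,11} -> nu (id 12, level 2).
Iteration 3: no rows with parent_id in {12}; recursion stops.
Total rows emitted: 4.

4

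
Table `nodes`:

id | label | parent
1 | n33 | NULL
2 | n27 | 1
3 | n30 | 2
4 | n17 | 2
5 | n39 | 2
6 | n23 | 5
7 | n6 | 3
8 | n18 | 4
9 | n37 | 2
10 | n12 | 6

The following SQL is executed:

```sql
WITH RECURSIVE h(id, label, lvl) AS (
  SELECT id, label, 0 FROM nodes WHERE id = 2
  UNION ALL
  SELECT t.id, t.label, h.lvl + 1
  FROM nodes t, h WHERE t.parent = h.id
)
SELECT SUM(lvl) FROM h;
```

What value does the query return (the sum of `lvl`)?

13

Base: id=2 (n27) at lvl 0.
Iteration 1: rows with parent in {2} -> n30 (id 3, lvl 1), n17 (id 4, lvl 1), n39 (id 5, lvl 1), n37 (id 9, lvl 1).
Iteration 2: rows with parent in {3,4,5,9} -> n23 (id 6, lvl 2), n6 (id 7, lvl 2), n18 (id 8, lvl 2).
Iteration 3: rows with parent in {6,7,8} -> n12 (id 10, lvl 3).
Iteration 4: no rows with parent in {10}; recursion stops.
SUM(lvl) = 0 + 1 + 1 + 1 + 1 + 2 + 2 + 2 + 3 = 13.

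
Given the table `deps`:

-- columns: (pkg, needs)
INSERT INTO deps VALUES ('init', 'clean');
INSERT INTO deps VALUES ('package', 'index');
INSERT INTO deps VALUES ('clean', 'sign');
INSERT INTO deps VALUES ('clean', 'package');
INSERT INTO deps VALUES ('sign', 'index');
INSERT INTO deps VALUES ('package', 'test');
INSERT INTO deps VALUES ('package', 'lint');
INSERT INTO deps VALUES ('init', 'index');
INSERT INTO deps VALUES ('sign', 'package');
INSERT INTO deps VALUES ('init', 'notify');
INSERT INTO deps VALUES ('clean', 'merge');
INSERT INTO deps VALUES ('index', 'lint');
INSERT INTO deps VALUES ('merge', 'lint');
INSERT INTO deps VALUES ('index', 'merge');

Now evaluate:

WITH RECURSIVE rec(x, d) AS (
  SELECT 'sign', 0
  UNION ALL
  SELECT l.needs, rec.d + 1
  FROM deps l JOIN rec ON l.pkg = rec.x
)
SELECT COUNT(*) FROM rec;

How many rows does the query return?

Base: (sign, d=0).
Iteration 1: edges from {sign} -> (index, d=1), (package, d=1).
Iteration 2: edges from {index,package} -> (index, d=2), (lint, d=2) x2, (merge, d=2), (test, d=2). [UNION ALL keeps all 5 new rows, including repeats]
Iteration 3: edges from {index,lint,merge,test} -> (lint, d=3) x2, (merge, d=3). [UNION ALL keeps all 3 new rows, including repeats]
Iteration 4: edges from {lint,merge} -> (lint, d=4).
Iteration 5: no outgoing edges from {lint}; recursion stops.
Total rows emitted: 12.

12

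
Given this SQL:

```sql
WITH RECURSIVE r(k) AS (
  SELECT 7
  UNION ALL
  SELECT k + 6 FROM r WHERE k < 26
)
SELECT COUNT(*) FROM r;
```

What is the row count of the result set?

5

Base: k=7.
Iteration 1: 7 < 26 holds -> k = 7 + 6 = 13.
Iteration 2: 13 < 26 holds -> k = 13 + 6 = 19.
Iteration 3: 19 < 26 holds -> k = 19 + 6 = 25.
Iteration 4: 25 < 26 holds -> k = 25 + 6 = 31.
Iteration 5: 31 < 26 fails; recursion stops.
Total rows emitted: 5.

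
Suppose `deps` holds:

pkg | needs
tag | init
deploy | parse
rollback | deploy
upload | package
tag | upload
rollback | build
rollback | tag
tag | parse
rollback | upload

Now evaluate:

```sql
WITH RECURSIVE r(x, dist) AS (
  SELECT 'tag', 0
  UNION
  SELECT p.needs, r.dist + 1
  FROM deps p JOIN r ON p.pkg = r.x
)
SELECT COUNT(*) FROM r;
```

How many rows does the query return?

Base: (tag, dist=0).
Iteration 1: edges from {tag} -> (init, dist=1), (parse, dist=1), (upload, dist=1).
Iteration 2: edges from {init,parse,upload} -> (package, dist=2).
Iteration 3: no outgoing edges from {package}; recursion stops.
Total rows emitted: 5.

5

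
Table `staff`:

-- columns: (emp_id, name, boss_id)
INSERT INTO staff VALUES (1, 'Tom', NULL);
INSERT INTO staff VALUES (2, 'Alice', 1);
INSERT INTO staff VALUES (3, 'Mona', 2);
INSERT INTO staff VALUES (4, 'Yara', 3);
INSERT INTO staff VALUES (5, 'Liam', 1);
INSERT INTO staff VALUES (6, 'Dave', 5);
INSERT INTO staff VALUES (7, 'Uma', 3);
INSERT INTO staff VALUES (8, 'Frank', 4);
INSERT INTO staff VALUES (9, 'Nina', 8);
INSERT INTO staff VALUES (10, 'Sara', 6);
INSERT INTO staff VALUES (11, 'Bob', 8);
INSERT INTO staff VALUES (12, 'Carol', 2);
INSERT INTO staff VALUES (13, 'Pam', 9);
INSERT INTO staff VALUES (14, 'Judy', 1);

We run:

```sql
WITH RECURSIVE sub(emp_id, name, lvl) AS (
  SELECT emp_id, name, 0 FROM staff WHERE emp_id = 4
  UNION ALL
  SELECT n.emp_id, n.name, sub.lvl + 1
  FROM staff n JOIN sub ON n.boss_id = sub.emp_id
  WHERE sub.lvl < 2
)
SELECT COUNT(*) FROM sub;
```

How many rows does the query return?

4

Base: emp_id=4 (Yara) at lvl 0.
Iteration 1: rows with boss_id in {4} -> Frank (id 8, lvl 1).
Iteration 2: rows with boss_id in {8} -> Nina (id 9, lvl 2), Bob (id 11, lvl 2).
Iteration 3: lvl < 2 fails for all current rows; recursion stops.
Total rows emitted: 4.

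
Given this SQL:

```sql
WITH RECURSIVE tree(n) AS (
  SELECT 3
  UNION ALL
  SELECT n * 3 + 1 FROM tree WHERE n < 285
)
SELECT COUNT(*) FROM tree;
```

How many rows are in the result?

6

Base: n=3.
Iteration 1: 3 < 285 holds -> n = 3 * 3 + 1 = 10.
Iteration 2: 10 < 285 holds -> n = 10 * 3 + 1 = 31.
Iteration 3: 31 < 285 holds -> n = 31 * 3 + 1 = 94.
Iteration 4: 94 < 285 holds -> n = 94 * 3 + 1 = 283.
Iteration 5: 283 < 285 holds -> n = 283 * 3 + 1 = 850.
Iteration 6: 850 < 285 fails; recursion stops.
Total rows emitted: 6.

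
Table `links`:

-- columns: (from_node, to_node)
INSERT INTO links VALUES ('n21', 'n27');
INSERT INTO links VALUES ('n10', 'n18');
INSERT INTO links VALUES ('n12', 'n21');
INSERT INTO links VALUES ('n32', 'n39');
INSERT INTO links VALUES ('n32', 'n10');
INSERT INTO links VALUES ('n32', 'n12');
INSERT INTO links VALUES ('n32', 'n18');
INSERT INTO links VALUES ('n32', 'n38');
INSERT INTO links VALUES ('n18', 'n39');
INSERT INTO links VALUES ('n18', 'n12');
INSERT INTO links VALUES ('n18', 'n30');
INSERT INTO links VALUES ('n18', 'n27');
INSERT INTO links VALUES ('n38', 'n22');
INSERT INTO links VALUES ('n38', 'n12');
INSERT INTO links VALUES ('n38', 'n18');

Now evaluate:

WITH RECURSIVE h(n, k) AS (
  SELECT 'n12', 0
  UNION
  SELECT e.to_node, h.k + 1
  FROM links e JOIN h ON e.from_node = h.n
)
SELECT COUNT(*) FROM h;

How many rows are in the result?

3

Base: (n12, k=0).
Iteration 1: edges from {n12} -> (n21, k=1).
Iteration 2: edges from {n21} -> (n27, k=2).
Iteration 3: no outgoing edges from {n27}; recursion stops.
Total rows emitted: 3.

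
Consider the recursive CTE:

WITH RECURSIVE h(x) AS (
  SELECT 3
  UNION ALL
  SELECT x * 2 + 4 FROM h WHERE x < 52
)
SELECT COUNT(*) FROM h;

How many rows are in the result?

Base: x=3.
Iteration 1: 3 < 52 holds -> x = 3 * 2 + 4 = 10.
Iteration 2: 10 < 52 holds -> x = 10 * 2 + 4 = 24.
Iteration 3: 24 < 52 holds -> x = 24 * 2 + 4 = 52.
Iteration 4: 52 < 52 fails; recursion stops.
Total rows emitted: 4.

4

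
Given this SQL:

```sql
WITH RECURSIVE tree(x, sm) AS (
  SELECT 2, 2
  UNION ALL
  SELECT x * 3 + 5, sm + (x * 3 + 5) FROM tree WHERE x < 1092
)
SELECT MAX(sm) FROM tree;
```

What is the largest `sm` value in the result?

4901

Base: x=2, sm=2.
Iteration 1: 2 < 1092 holds -> x = 2 * 3 + 5 = 11, sm = 2 + 11 = 13.
Iteration 2: 11 < 1092 holds -> x = 11 * 3 + 5 = 38, sm = 13 + 38 = 51.
Iteration 3: 38 < 1092 holds -> x = 38 * 3 + 5 = 119, sm = 51 + 119 = 170.
Iteration 4: 119 < 1092 holds -> x = 119 * 3 + 5 = 362, sm = 170 + 362 = 532.
Iteration 5: 362 < 1092 holds -> x = 362 * 3 + 5 = 1091, sm = 532 + 1091 = 1623.
Iteration 6: 1091 < 1092 holds -> x = 1091 * 3 + 5 = 3278, sm = 1623 + 3278 = 4901.
Iteration 7: 3278 < 1092 fails; recursion stops.
sm values: 2, 13, 51, 170, 532, 1623, 4901; the maximum is 4901.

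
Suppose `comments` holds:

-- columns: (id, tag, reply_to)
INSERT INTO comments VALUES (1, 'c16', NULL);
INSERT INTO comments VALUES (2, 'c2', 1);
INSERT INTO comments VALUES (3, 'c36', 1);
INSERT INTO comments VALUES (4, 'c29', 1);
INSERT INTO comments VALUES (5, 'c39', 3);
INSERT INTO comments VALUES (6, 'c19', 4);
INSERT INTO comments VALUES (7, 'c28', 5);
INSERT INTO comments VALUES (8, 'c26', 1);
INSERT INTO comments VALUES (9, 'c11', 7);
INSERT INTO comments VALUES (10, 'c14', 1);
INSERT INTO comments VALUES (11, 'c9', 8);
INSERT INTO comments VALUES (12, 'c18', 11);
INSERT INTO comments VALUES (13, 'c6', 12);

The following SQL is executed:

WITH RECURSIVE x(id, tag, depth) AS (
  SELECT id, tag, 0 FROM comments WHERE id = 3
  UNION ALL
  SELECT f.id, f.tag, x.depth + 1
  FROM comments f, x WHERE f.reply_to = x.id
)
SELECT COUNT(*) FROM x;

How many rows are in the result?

4

Base: id=3 (c36) at depth 0.
Iteration 1: rows with reply_to in {3} -> c39 (id 5, depth 1).
Iteration 2: rows with reply_to in {5} -> c28 (id 7, depth 2).
Iteration 3: rows with reply_to in {7} -> c11 (id 9, depth 3).
Iteration 4: no rows with reply_to in {9}; recursion stops.
Total rows emitted: 4.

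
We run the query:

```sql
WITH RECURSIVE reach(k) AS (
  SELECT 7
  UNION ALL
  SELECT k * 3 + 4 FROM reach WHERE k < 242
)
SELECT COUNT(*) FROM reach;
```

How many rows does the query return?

Base: k=7.
Iteration 1: 7 < 242 holds -> k = 7 * 3 + 4 = 25.
Iteration 2: 25 < 242 holds -> k = 25 * 3 + 4 = 79.
Iteration 3: 79 < 242 holds -> k = 79 * 3 + 4 = 241.
Iteration 4: 241 < 242 holds -> k = 241 * 3 + 4 = 727.
Iteration 5: 727 < 242 fails; recursion stops.
Total rows emitted: 5.

5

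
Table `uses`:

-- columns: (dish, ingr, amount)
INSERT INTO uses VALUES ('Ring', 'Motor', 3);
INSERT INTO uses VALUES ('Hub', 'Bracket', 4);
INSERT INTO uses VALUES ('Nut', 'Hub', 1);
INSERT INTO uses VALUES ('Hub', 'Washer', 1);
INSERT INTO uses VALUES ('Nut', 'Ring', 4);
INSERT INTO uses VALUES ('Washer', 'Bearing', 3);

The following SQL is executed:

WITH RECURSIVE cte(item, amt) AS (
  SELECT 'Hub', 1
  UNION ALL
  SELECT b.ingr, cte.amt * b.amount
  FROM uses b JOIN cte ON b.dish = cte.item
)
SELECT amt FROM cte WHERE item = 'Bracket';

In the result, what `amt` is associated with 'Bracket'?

4

Base: (Hub, amt=1).
Iteration 1: components of {Hub} -> Bracket = 1*4 = 4, Washer = 1*1 = 1.
Iteration 2: components of {Bracket,Washer} -> Bearing = 1*3 = 3.
Iteration 3: no further components; recursion stops.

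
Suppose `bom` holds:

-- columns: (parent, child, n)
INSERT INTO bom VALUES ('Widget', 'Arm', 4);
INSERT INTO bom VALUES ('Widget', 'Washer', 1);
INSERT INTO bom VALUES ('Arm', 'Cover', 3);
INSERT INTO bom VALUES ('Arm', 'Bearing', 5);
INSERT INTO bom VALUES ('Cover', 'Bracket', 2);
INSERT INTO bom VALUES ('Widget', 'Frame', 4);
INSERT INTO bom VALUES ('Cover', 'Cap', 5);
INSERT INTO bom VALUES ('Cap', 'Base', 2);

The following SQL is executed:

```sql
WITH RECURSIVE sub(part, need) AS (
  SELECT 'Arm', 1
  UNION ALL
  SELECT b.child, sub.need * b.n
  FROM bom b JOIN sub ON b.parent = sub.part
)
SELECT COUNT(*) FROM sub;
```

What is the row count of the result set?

6

Base: (Arm, need=1).
Iteration 1: components of {Arm} -> Bearing = 1*5 = 5, Cover = 1*3 = 3.
Iteration 2: components of {Bearing,Cover} -> Bracket = 3*2 = 6, Cap = 3*5 = 15.
Iteration 3: components of {Bracket,Cap} -> Base = 15*2 = 30.
Iteration 4: no further components; recursion stops.
Total rows emitted: 6.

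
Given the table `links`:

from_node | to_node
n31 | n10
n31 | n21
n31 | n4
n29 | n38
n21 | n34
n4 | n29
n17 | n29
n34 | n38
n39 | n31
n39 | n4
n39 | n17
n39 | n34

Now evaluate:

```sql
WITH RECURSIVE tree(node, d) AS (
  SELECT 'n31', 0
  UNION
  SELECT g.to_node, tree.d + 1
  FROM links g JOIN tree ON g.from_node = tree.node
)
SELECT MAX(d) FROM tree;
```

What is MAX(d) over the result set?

Base: (n31, d=0).
Iteration 1: edges from {n31} -> (n10, d=1), (n21, d=1), (n4, d=1).
Iteration 2: edges from {n10,n21,n4} -> (n29, d=2), (n34, d=2).
Iteration 3: edges from {n29,n34} -> (n38, d=3). [UNION drops 1 duplicate row(s)]
Iteration 4: no outgoing edges from {n38}; recursion stops.
d values: 0, 1, 1, 1, 2, 2, 3; the maximum is 3.

3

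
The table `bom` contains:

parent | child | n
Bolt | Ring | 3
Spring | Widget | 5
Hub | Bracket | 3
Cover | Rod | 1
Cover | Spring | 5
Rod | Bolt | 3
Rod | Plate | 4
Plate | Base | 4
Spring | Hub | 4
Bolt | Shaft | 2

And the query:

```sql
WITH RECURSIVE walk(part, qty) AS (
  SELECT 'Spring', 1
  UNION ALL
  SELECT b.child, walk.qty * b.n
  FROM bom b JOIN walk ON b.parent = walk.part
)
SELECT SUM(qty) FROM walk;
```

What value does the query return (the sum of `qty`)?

22

Base: (Spring, qty=1).
Iteration 1: components of {Spring} -> Hub = 1*4 = 4, Widget = 1*5 = 5.
Iteration 2: components of {Hub,Widget} -> Bracket = 4*3 = 12.
Iteration 3: no further components; recursion stops.
SUM(qty) = 1 + 4 + 5 + 12 = 22.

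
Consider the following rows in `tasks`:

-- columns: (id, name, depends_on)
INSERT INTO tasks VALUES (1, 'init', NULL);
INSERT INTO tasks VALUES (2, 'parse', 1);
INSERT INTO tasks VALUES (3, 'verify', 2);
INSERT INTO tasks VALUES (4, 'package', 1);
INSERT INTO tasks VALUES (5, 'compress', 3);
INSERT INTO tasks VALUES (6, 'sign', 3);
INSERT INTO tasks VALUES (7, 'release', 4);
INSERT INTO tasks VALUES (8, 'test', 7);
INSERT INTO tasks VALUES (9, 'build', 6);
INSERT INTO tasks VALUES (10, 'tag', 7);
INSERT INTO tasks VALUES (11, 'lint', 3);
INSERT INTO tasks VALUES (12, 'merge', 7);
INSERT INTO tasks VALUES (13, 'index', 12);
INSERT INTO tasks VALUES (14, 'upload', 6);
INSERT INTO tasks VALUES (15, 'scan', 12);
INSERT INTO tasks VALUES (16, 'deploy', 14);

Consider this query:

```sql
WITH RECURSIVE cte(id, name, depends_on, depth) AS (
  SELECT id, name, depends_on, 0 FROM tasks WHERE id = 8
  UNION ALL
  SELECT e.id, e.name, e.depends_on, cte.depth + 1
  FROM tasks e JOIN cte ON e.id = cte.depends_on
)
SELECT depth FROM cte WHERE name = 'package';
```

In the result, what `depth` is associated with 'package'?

2

Base: id=8 (test), depends_on=7, depth 0.
Iteration 1: join on id=7 -> release (id 7, depends_on=4, depth 1).
Iteration 2: join on id=4 -> package (id 4, depends_on=1, depth 2).
Iteration 3: join on id=1 -> init (id 1, depends_on=NULL, depth 3).
Iteration 4: depends_on is NULL; no match; recursion stops.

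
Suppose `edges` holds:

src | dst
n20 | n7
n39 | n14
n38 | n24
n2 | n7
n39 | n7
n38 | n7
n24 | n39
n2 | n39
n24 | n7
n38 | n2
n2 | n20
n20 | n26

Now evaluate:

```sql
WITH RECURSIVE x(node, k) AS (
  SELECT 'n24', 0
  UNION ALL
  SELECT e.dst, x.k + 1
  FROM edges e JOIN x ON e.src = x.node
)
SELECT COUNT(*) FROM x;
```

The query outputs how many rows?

5

Base: (n24, k=0).
Iteration 1: edges from {n24} -> (n39, k=1), (n7, k=1).
Iteration 2: edges from {n39,n7} -> (n14, k=2), (n7, k=2).
Iteration 3: no outgoing edges from {n14,n7}; recursion stops.
Total rows emitted: 5.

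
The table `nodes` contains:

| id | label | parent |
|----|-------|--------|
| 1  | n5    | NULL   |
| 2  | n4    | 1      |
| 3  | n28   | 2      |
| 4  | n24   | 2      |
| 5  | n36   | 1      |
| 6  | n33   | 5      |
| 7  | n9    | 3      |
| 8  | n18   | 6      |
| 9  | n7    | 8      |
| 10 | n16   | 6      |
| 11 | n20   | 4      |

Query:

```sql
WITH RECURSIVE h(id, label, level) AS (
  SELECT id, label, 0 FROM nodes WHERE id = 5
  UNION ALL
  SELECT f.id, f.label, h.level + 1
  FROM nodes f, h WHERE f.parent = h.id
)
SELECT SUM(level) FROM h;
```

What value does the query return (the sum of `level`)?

Base: id=5 (n36) at level 0.
Iteration 1: rows with parent in {5} -> n33 (id 6, level 1).
Iteration 2: rows with parent in {6} -> n18 (id 8, level 2), n16 (id 10, level 2).
Iteration 3: rows with parent in {8,10} -> n7 (id 9, level 3).
Iteration 4: no rows with parent in {9}; recursion stops.
SUM(level) = 0 + 1 + 2 + 2 + 3 = 8.

8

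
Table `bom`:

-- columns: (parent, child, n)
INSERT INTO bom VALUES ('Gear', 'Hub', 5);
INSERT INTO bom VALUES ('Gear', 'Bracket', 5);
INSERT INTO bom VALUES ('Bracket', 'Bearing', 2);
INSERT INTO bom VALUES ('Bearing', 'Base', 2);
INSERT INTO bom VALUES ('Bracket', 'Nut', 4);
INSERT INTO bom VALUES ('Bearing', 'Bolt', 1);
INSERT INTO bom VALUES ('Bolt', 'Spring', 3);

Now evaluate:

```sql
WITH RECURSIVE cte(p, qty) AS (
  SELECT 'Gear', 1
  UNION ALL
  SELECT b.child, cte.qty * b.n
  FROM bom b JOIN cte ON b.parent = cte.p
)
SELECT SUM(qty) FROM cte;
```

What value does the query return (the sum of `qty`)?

101

Base: (Gear, qty=1).
Iteration 1: components of {Gear} -> Bracket = 1*5 = 5, Hub = 1*5 = 5.
Iteration 2: components of {Bracket,Hub} -> Bearing = 5*2 = 10, Nut = 5*4 = 20.
Iteration 3: components of {Bearing,Nut} -> Base = 10*2 = 20, Bolt = 10*1 = 10.
Iteration 4: components of {Base,Bolt} -> Spring = 10*3 = 30.
Iteration 5: no further components; recursion stops.
SUM(qty) = 1 + 5 + 5 + 10 + 20 + 20 + 10 + 30 = 101.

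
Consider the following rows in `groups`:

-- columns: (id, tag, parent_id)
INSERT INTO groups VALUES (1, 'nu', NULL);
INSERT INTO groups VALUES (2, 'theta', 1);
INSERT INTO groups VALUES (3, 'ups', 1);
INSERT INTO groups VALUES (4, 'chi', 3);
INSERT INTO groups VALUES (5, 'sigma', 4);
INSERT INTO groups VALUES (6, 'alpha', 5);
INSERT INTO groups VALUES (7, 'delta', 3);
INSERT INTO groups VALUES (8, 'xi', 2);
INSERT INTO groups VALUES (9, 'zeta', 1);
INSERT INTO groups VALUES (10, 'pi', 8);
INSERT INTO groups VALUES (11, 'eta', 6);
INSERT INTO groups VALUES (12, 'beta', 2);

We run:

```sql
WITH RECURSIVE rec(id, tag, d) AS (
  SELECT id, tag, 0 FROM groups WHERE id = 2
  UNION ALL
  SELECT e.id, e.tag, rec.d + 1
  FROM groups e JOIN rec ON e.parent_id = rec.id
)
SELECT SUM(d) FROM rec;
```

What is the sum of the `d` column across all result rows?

Base: id=2 (theta) at d 0.
Iteration 1: rows with parent_id in {2} -> xi (id 8, d 1), beta (id 12, d 1).
Iteration 2: rows with parent_id in {8,12} -> pi (id 10, d 2).
Iteration 3: no rows with parent_id in {10}; recursion stops.
SUM(d) = 0 + 1 + 1 + 2 = 4.

4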